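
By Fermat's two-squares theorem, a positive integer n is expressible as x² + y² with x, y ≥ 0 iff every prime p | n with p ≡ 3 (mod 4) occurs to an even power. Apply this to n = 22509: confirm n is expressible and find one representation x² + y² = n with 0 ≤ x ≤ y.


Step 1: Factor n = 22509 = 3^2 · 41 · 61.
Step 2: Check the mod-4 condition on each prime factor: 3 ≡ 3 (mod 4), exponent 2 (must be even); 41 ≡ 1 (mod 4), exponent 1; 61 ≡ 1 (mod 4), exponent 1.
All primes ≡ 3 (mod 4) appear to even exponent (or don't appear), so by the two-squares theorem n IS expressible as a sum of two squares.
Step 3: Build a representation. Group n = k² · m with k = 3 and m = 41 · 61 = 2501 (a product of primes ≡ 1 (mod 4)); a representation of m scales to one of n via (k·x)² + (k·y)² = k²(x² + y²). Each prime p ≡ 1 (mod 4) is itself a sum of two squares; find a² by testing p − a² for a perfect square:
  41: 41 − 1² = 40, 41 − 2² = 37, 41 − 3² = 32, 41 − 4² = 25 = 5² ⇒ 41 = 4² + 5².
  61: 61 − 1² = 60, 61 − 2² = 57, 61 − 3² = 52, 61 − 4² = 45, 61 − 5² = 36 = 6² ⇒ 61 = 5² + 6².
  Combine using the Brahmagupta–Fibonacci identity (a² + b²)(c² + d²) = (ac − bd)² + (ad + bc)² = (ac + bd)² + (ad − bc)²:
  41 · 61 = 2501: from (4² + 5²)(5² + 6²), take (4·5 − 5·6, 4·6 + 5·5) = (20 − 30, 24 + 25) = (-10, 49); dropping signs (only squares matter) gives (10, 49); check 10² + 49² = 100 + 2401 = 2501 ✓.
  Scale by k = 3: (3·10, 3·49) = (30, 147).
Step 4: Order so x ≤ y and verify: 30² + 147² = 900 + 21609 = 22509 = n. ✓

n = 22509 = 30² + 147² (one valid representation with x ≤ y).


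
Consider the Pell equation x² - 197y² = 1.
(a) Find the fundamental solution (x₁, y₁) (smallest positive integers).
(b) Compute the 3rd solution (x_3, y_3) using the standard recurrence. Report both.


Step 1: Find the fundamental solution (x₁, y₁) of x² - 197y² = 1.
  Expand √197 as a continued fraction. a₀ = ⌊√197⌋ = 14; iterate m_{k+1} = d_k·a_k − m_k, d_{k+1} = (197 − m_{k+1}²)/d_k, a_{k+1} = ⌊(a₀ + m_{k+1})/d_{k+1}⌋ (starting m₀ = 0, d₀ = 1), with convergents p_k = a_k·p_{k-1} + p_{k-2}, q_k = a_k·q_{k-1} + q_{k-2} (p₋₁ = 1, q₋₁ = 0):
  k = 0: a₀ = 14; p₀/q₀ = 14/1; p₀² − 197·q₀² = 196 − 197 = -1.
  k = 1: m = 14, d = 1, a = ⌊(14 + 14)/1⌋ = 28; p/q = (28·14 + 1)/(28·1 + 0) = 393/28; p² − 197·q² = 154449 − 154448 = 1.
  The first convergent with p² − 197·q² = 1 gives the fundamental solution (x₁, y₁) = (393, 28).
Step 2: Apply the recurrence (x_{n+1}, y_{n+1}) = (x₁x_n + 197y₁y_n, x₁y_n + y₁x_n) repeatedly.
  From (x_1, y_1) = (393, 28): x_2 = 393·393 + 197·28·28 = 308897; y_2 = 393·28 + 28·393 = 22008.
  From (x_2, y_2) = (308897, 22008): x_3 = 393·308897 + 197·28·22008 = 242792649; y_3 = 393·22008 + 28·308897 = 17298260.
Step 3: Verify x_3² - 197·y_3² = 58948270408437201 - 58948270408437200 = 1 (should be 1). ✓

(x_1, y_1) = (393, 28); (x_3, y_3) = (242792649, 17298260).


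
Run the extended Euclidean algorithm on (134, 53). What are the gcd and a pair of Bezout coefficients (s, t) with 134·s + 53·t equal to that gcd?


Euclidean algorithm on (134, 53) — divide until remainder is 0:
  134 = 2 · 53 + 28
  53 = 1 · 28 + 25
  28 = 1 · 25 + 3
  25 = 8 · 3 + 1
  3 = 3 · 1 + 0
gcd(134, 53) = 1.
Track Bezout coefficients alongside the remainders: start with r₀ = 134 = a·1 + b·0 (s = 1, t = 0) and r₁ = 53 = a·0 + b·1 (s = 0, t = 1); each new remainder r_{k+1} = r_{k-1} − q_k·r_k inherits s_{k+1} = s_{k-1} − q_k·s_k, t_{k+1} = t_{k-1} − q_k·t_k, so r_k = a·s_k + b·t_k at every step:
  q = 2: r = 28, s = 1 − 2·0 = 1, t = 0 − 2·1 = -2  (check: 134·1 + 53·(-2) = 28)
  q = 1: r = 25, s = 0 − 1·1 = -1, t = 1 − 1·(-2) = 3  (check: 134·(-1) + 53·3 = 25)
  q = 1: r = 3, s = 1 − 1·(-1) = 2, t = -2 − 1·3 = -5  (check: 134·2 + 53·(-5) = 3)
  q = 8: r = 1, s = -1 − 8·2 = -17, t = 3 − 8·(-5) = 43  (check: 134·(-17) + 53·43 = 1)
The row with r = 1 (the gcd) gives the Bezout coefficients s = -17, t = 43.
Result: 134 · (-17) + 53 · (43) = 1.

gcd(134, 53) = 1; s = -17, t = 43 (check: 134·(-17) + 53·43 = 1).


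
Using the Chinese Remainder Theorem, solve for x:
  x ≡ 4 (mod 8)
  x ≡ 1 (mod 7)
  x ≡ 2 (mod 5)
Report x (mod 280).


Moduli 8, 7, 5 are pairwise coprime; by CRT there is a unique solution modulo M = 8 · 7 · 5 = 280.
Solve pairwise, accumulating the modulus:
  Start with x ≡ 4 (mod 8).
  Combine with x ≡ 1 (mod 7): since gcd(8, 7) = 1, we get a unique residue mod 56.
    Write x = 4 + 8·t and substitute into x ≡ 1 (mod 7): 8·t ≡ 1 − 4 = -3 (mod 7).
    Reduce coefficients mod 7: 1·t ≡ 4 (mod 7).
    So t ≡ 4 (mod 7).
    Then x = 4 + 8·4 = 36, valid modulo lcm(8, 7) = 56: x ≡ 36 (mod 56).
  Combine with x ≡ 2 (mod 5): since gcd(56, 5) = 1, we get a unique residue mod 280.
    Write x = 36 + 56·t and substitute into x ≡ 2 (mod 5): 56·t ≡ 2 − 36 = -34 (mod 5).
    Reduce coefficients mod 5: 1·t ≡ 1 (mod 5).
    So t ≡ 1 (mod 5).
    Then x = 36 + 56·1 = 92, valid modulo lcm(56, 5) = 280: x ≡ 92 (mod 280).
Verify: 92 mod 8 = 4 ✓, 92 mod 7 = 1 ✓, 92 mod 5 = 2 ✓.

x ≡ 92 (mod 280).


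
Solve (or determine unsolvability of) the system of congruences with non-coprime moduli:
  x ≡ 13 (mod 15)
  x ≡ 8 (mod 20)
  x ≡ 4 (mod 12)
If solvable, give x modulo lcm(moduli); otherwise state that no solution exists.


Moduli 15, 20, 12 are not pairwise coprime, so CRT works modulo lcm(m_i) when all pairwise compatibility conditions hold.
Pairwise compatibility: gcd(m_i, m_j) must divide a_i - a_j for every pair.
Merge one congruence at a time:
  Start: x ≡ 13 (mod 15).
  Combine with x ≡ 8 (mod 20): gcd(15, 20) = 5; 8 - 13 = -5, which IS divisible by 5, so compatible.
    Write x = 13 + 15·t and substitute into x ≡ 8 (mod 20): 15·t ≡ 8 − 13 = -5 (mod 20).
    Divide the congruence (and modulus) by g = 5: 3·t ≡ -1 (mod 4).
    Reduce coefficients mod 4: 3·t ≡ 3 (mod 4).
    The inverse of 3 mod 4 is 3 (since 3·3 = 9 = 2·4 + 1), so t ≡ 3·3 = 9 ≡ 1 (mod 4).
    Then x = 13 + 15·1 = 28, valid modulo lcm(15, 20) = 60: x ≡ 28 (mod 60).
  Combine with x ≡ 4 (mod 12): gcd(60, 12) = 12; 4 - 28 = -24, which IS divisible by 12, so compatible.
    Write x = 28 + 60·t and substitute into x ≡ 4 (mod 12): 60·t ≡ 4 − 28 = -24 (mod 12).
    Divide the congruence (and modulus) by g = 12: 5·t ≡ -2 (mod 1).
    Modulo 1 every t works; take t = 0.
    Then x = 28 + 60·0 = 28, valid modulo lcm(60, 12) = 60: x ≡ 28 (mod 60).
Verify: 28 mod 15 = 13, 28 mod 20 = 8, 28 mod 12 = 4.

x ≡ 28 (mod 60).


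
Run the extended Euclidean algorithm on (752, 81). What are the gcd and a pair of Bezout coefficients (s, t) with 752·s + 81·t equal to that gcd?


Euclidean algorithm on (752, 81) — divide until remainder is 0:
  752 = 9 · 81 + 23
  81 = 3 · 23 + 12
  23 = 1 · 12 + 11
  12 = 1 · 11 + 1
  11 = 11 · 1 + 0
gcd(752, 81) = 1.
Track Bezout coefficients alongside the remainders: start with r₀ = 752 = a·1 + b·0 (s = 1, t = 0) and r₁ = 81 = a·0 + b·1 (s = 0, t = 1); each new remainder r_{k+1} = r_{k-1} − q_k·r_k inherits s_{k+1} = s_{k-1} − q_k·s_k, t_{k+1} = t_{k-1} − q_k·t_k, so r_k = a·s_k + b·t_k at every step:
  q = 9: r = 23, s = 1 − 9·0 = 1, t = 0 − 9·1 = -9  (check: 752·1 + 81·(-9) = 23)
  q = 3: r = 12, s = 0 − 3·1 = -3, t = 1 − 3·(-9) = 28  (check: 752·(-3) + 81·28 = 12)
  q = 1: r = 11, s = 1 − 1·(-3) = 4, t = -9 − 1·28 = -37  (check: 752·4 + 81·(-37) = 11)
  q = 1: r = 1, s = -3 − 1·4 = -7, t = 28 − 1·(-37) = 65  (check: 752·(-7) + 81·65 = 1)
The row with r = 1 (the gcd) gives the Bezout coefficients s = -7, t = 65.
Result: 752 · (-7) + 81 · (65) = 1.

gcd(752, 81) = 1; s = -7, t = 65 (check: 752·(-7) + 81·65 = 1).


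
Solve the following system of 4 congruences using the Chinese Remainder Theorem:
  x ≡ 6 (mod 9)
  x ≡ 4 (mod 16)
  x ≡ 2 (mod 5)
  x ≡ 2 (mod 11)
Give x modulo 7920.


Product of moduli M = 9 · 16 · 5 · 11 = 7920.
Merge one congruence at a time:
  Start: x ≡ 6 (mod 9).
  Combine with x ≡ 4 (mod 16); new modulus lcm = 144.
    Write x = 6 + 9·t and substitute into x ≡ 4 (mod 16): 9·t ≡ 4 − 6 = -2 (mod 16).
    Reduce coefficients mod 16: 9·t ≡ 14 (mod 16).
    The inverse of 9 mod 16 is 9 (since 9·9 = 81 = 5·16 + 1), so t ≡ 9·14 = 126 ≡ 14 (mod 16).
    Then x = 6 + 9·14 = 132, valid modulo lcm(9, 16) = 144: x ≡ 132 (mod 144).
  Combine with x ≡ 2 (mod 5); new modulus lcm = 720.
    Write x = 132 + 144·t and substitute into x ≡ 2 (mod 5): 144·t ≡ 2 − 132 = -130 (mod 5).
    Reduce coefficients mod 5: 4·t ≡ 0 (mod 5).
    The inverse of 4 mod 5 is 4 (since 4·4 = 16 = 3·5 + 1), so t ≡ 4·0 = 0 ≡ 0 (mod 5).
    Then x = 132 + 144·0 = 132, valid modulo lcm(144, 5) = 720: x ≡ 132 (mod 720).
  Combine with x ≡ 2 (mod 11); new modulus lcm = 7920.
    Write x = 132 + 720·t and substitute into x ≡ 2 (mod 11): 720·t ≡ 2 − 132 = -130 (mod 11).
    Reduce coefficients mod 11: 5·t ≡ 2 (mod 11).
    The inverse of 5 mod 11 is 9 (since 5·9 = 45 = 4·11 + 1), so t ≡ 9·2 = 18 ≡ 7 (mod 11).
    Then x = 132 + 720·7 = 5172, valid modulo lcm(720, 11) = 7920: x ≡ 5172 (mod 7920).
Verify against each original: 5172 mod 9 = 6, 5172 mod 16 = 4, 5172 mod 5 = 2, 5172 mod 11 = 2.

x ≡ 5172 (mod 7920).


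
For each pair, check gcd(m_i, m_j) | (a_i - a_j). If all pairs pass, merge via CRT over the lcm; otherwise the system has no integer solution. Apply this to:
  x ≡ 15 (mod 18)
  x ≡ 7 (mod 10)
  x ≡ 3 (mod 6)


Moduli 18, 10, 6 are not pairwise coprime, so CRT works modulo lcm(m_i) when all pairwise compatibility conditions hold.
Pairwise compatibility: gcd(m_i, m_j) must divide a_i - a_j for every pair.
Merge one congruence at a time:
  Start: x ≡ 15 (mod 18).
  Combine with x ≡ 7 (mod 10): gcd(18, 10) = 2; 7 - 15 = -8, which IS divisible by 2, so compatible.
    Write x = 15 + 18·t and substitute into x ≡ 7 (mod 10): 18·t ≡ 7 − 15 = -8 (mod 10).
    Divide the congruence (and modulus) by g = 2: 9·t ≡ -4 (mod 5).
    Reduce coefficients mod 5: 4·t ≡ 1 (mod 5).
    The inverse of 4 mod 5 is 4 (since 4·4 = 16 = 3·5 + 1), so t ≡ 4·1 = 4 ≡ 4 (mod 5).
    Then x = 15 + 18·4 = 87, valid modulo lcm(18, 10) = 90: x ≡ 87 (mod 90).
  Combine with x ≡ 3 (mod 6): gcd(90, 6) = 6; 3 - 87 = -84, which IS divisible by 6, so compatible.
    Write x = 87 + 90·t and substitute into x ≡ 3 (mod 6): 90·t ≡ 3 − 87 = -84 (mod 6).
    Divide the congruence (and modulus) by g = 6: 15·t ≡ -14 (mod 1).
    Modulo 1 every t works; take t = 0.
    Then x = 87 + 90·0 = 87, valid modulo lcm(90, 6) = 90: x ≡ 87 (mod 90).
Verify: 87 mod 18 = 15, 87 mod 10 = 7, 87 mod 6 = 3.

x ≡ 87 (mod 90).


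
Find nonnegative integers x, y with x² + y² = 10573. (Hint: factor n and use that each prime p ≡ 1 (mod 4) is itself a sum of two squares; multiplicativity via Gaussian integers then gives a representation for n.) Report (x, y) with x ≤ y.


Step 1: Factor n = 10573 = 97 · 109.
Step 2: Check the mod-4 condition on each prime factor: 97 ≡ 1 (mod 4), exponent 1; 109 ≡ 1 (mod 4), exponent 1.
All primes ≡ 3 (mod 4) appear to even exponent (or don't appear), so by the two-squares theorem n IS expressible as a sum of two squares.
Step 3: Build a representation. Here n = 97 · 109 is a product of primes ≡ 1 (mod 4). Each prime p ≡ 1 (mod 4) is itself a sum of two squares; find a² by testing p − a² for a perfect square:
  97: 97 − 1² = 96, 97 − 2² = 93, 97 − 3² = 88, 97 − 4² = 81 = 9² ⇒ 97 = 4² + 9².
  109: 109 − 1² = 108, 109 − 2² = 105, 109 − 3² = 100 = 10² ⇒ 109 = 3² + 10².
  Combine using the Brahmagupta–Fibonacci identity (a² + b²)(c² + d²) = (ac − bd)² + (ad + bc)² = (ac + bd)² + (ad − bc)²:
  97 · 109 = 10573: from (4² + 9²)(3² + 10²), take (4·3 − 9·10, 4·10 + 9·3) = (12 − 90, 40 + 27) = (-78, 67); dropping signs (only squares matter) gives (78, 67); check 78² + 67² = 6084 + 4489 = 10573 ✓.
Step 4: Order so x ≤ y and verify: 67² + 78² = 4489 + 6084 = 10573 = n. ✓

n = 10573 = 67² + 78² (one valid representation with x ≤ y).


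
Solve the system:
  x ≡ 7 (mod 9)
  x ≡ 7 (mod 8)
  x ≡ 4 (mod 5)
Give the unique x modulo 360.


Moduli 9, 8, 5 are pairwise coprime; by CRT there is a unique solution modulo M = 9 · 8 · 5 = 360.
Solve pairwise, accumulating the modulus:
  Start with x ≡ 7 (mod 9).
  Combine with x ≡ 7 (mod 8): since gcd(9, 8) = 1, we get a unique residue mod 72.
    Write x = 7 + 9·t and substitute into x ≡ 7 (mod 8): 9·t ≡ 7 − 7 = 0 (mod 8).
    Reduce coefficients mod 8: 1·t ≡ 0 (mod 8).
    So t ≡ 0 (mod 8).
    Then x = 7 + 9·0 = 7, valid modulo lcm(9, 8) = 72: x ≡ 7 (mod 72).
  Combine with x ≡ 4 (mod 5): since gcd(72, 5) = 1, we get a unique residue mod 360.
    Write x = 7 + 72·t and substitute into x ≡ 4 (mod 5): 72·t ≡ 4 − 7 = -3 (mod 5).
    Reduce coefficients mod 5: 2·t ≡ 2 (mod 5).
    The inverse of 2 mod 5 is 3 (since 2·3 = 6 = 1·5 + 1), so t ≡ 3·2 = 6 ≡ 1 (mod 5).
    Then x = 7 + 72·1 = 79, valid modulo lcm(72, 5) = 360: x ≡ 79 (mod 360).
Verify: 79 mod 9 = 7 ✓, 79 mod 8 = 7 ✓, 79 mod 5 = 4 ✓.

x ≡ 79 (mod 360).


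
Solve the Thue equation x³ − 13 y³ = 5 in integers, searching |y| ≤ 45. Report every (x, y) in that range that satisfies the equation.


The equation is x³ - 13y³ = 5. For fixed y, x³ = 13·y³ + 5, so a solution requires the RHS to be a perfect cube.
Strategy: iterate y from -45 to 45, compute RHS = 13·y³ + 5, and check whether it is a (positive or negative) perfect cube.
Check small values of y:
  y = 0: RHS = 5 is not a perfect cube.
  y = 1: RHS = 18 is not a perfect cube.
  y = -1: RHS = -8 = (-2)³ ⇒ x = -2 works.
  y = 2: RHS = 109 is not a perfect cube.
  y = -2: RHS = -99 is not a perfect cube.
  y = 3: RHS = 356 is not a perfect cube.
  y = -3: RHS = -346 is not a perfect cube.
Continuing the search up to |y| = 45 finds no further solutions beyond those listed.
Collected solutions: (-2, -1).

Solutions (with |y| ≤ 45): (-2, -1).


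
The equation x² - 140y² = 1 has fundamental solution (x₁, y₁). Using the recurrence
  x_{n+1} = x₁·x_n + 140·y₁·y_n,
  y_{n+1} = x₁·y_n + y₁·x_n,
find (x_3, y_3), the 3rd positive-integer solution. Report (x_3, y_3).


Step 1: Find the fundamental solution (x₁, y₁) of x² - 140y² = 1.
  Expand √140 as a continued fraction. a₀ = ⌊√140⌋ = 11; iterate m_{k+1} = d_k·a_k − m_k, d_{k+1} = (140 − m_{k+1}²)/d_k, a_{k+1} = ⌊(a₀ + m_{k+1})/d_{k+1}⌋ (starting m₀ = 0, d₀ = 1), with convergents p_k = a_k·p_{k-1} + p_{k-2}, q_k = a_k·q_{k-1} + q_{k-2} (p₋₁ = 1, q₋₁ = 0):
  k = 0: a₀ = 11; p₀/q₀ = 11/1; p₀² − 140·q₀² = 121 − 140 = -19.
  k = 1: m = 11, d = 19, a = ⌊(11 + 11)/19⌋ = 1; p/q = (1·11 + 1)/(1·1 + 0) = 12/1; p² − 140·q² = 144 − 140 = 4.
  k = 2: m = 8, d = 4, a = ⌊(11 + 8)/4⌋ = 4; p/q = (4·12 + 11)/(4·1 + 1) = 59/5; p² − 140·q² = 3481 − 3500 = -19.
  k = 3: m = 8, d = 19, a = ⌊(11 + 8)/19⌋ = 1; p/q = (1·59 + 12)/(1·5 + 1) = 71/6; p² − 140·q² = 5041 − 5040 = 1.
  The first convergent with p² − 140·q² = 1 gives the fundamental solution (x₁, y₁) = (71, 6).
Step 2: Apply the recurrence (x_{n+1}, y_{n+1}) = (x₁x_n + 140y₁y_n, x₁y_n + y₁x_n) repeatedly.
  From (x_1, y_1) = (71, 6): x_2 = 71·71 + 140·6·6 = 10081; y_2 = 71·6 + 6·71 = 852.
  From (x_2, y_2) = (10081, 852): x_3 = 71·10081 + 140·6·852 = 1431431; y_3 = 71·852 + 6·10081 = 120978.
Step 3: Verify x_3² - 140·y_3² = 2048994707761 - 2048994707760 = 1 (should be 1). ✓

(x_1, y_1) = (71, 6); (x_3, y_3) = (1431431, 120978).


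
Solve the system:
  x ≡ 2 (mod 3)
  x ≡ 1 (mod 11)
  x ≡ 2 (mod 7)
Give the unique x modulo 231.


Moduli 3, 11, 7 are pairwise coprime; by CRT there is a unique solution modulo M = 3 · 11 · 7 = 231.
Solve pairwise, accumulating the modulus:
  Start with x ≡ 2 (mod 3).
  Combine with x ≡ 1 (mod 11): since gcd(3, 11) = 1, we get a unique residue mod 33.
    Write x = 2 + 3·t and substitute into x ≡ 1 (mod 11): 3·t ≡ 1 − 2 = -1 (mod 11).
    Reduce coefficients mod 11: 3·t ≡ 10 (mod 11).
    The inverse of 3 mod 11 is 4 (since 3·4 = 12 = 1·11 + 1), so t ≡ 4·10 = 40 ≡ 7 (mod 11).
    Then x = 2 + 3·7 = 23, valid modulo lcm(3, 11) = 33: x ≡ 23 (mod 33).
  Combine with x ≡ 2 (mod 7): since gcd(33, 7) = 1, we get a unique residue mod 231.
    Write x = 23 + 33·t and substitute into x ≡ 2 (mod 7): 33·t ≡ 2 − 23 = -21 (mod 7).
    Reduce coefficients mod 7: 5·t ≡ 0 (mod 7).
    The inverse of 5 mod 7 is 3 (since 5·3 = 15 = 2·7 + 1), so t ≡ 3·0 = 0 ≡ 0 (mod 7).
    Then x = 23 + 33·0 = 23, valid modulo lcm(33, 7) = 231: x ≡ 23 (mod 231).
Verify: 23 mod 3 = 2 ✓, 23 mod 11 = 1 ✓, 23 mod 7 = 2 ✓.

x ≡ 23 (mod 231).


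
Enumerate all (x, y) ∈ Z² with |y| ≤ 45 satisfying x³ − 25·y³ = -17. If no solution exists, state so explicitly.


The equation is x³ - 25y³ = -17. For fixed y, x³ = 25·y³ − 17, so a solution requires the RHS to be a perfect cube.
Strategy: iterate y from -45 to 45, compute RHS = 25·y³ − 17, and check whether it is a (positive or negative) perfect cube.
Check small values of y:
  y = 0: RHS = -17 is not a perfect cube.
  y = 1: RHS = 8 = (2)³ ⇒ x = 2 works.
  y = -1: RHS = -42 is not a perfect cube.
  y = 2: RHS = 183 is not a perfect cube.
  y = -2: RHS = -217 is not a perfect cube.
  y = 3: RHS = 658 is not a perfect cube.
  y = -3: RHS = -692 is not a perfect cube.
Continuing the search up to |y| = 45 finds no further solutions beyond those listed.
Collected solutions: (2, 1).

Solutions (with |y| ≤ 45): (2, 1).


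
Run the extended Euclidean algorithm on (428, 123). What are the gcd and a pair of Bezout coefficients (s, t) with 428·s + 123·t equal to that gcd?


Euclidean algorithm on (428, 123) — divide until remainder is 0:
  428 = 3 · 123 + 59
  123 = 2 · 59 + 5
  59 = 11 · 5 + 4
  5 = 1 · 4 + 1
  4 = 4 · 1 + 0
gcd(428, 123) = 1.
Track Bezout coefficients alongside the remainders: start with r₀ = 428 = a·1 + b·0 (s = 1, t = 0) and r₁ = 123 = a·0 + b·1 (s = 0, t = 1); each new remainder r_{k+1} = r_{k-1} − q_k·r_k inherits s_{k+1} = s_{k-1} − q_k·s_k, t_{k+1} = t_{k-1} − q_k·t_k, so r_k = a·s_k + b·t_k at every step:
  q = 3: r = 59, s = 1 − 3·0 = 1, t = 0 − 3·1 = -3  (check: 428·1 + 123·(-3) = 59)
  q = 2: r = 5, s = 0 − 2·1 = -2, t = 1 − 2·(-3) = 7  (check: 428·(-2) + 123·7 = 5)
  q = 11: r = 4, s = 1 − 11·(-2) = 23, t = -3 − 11·7 = -80  (check: 428·23 + 123·(-80) = 4)
  q = 1: r = 1, s = -2 − 1·23 = -25, t = 7 − 1·(-80) = 87  (check: 428·(-25) + 123·87 = 1)
The row with r = 1 (the gcd) gives the Bezout coefficients s = -25, t = 87.
Result: 428 · (-25) + 123 · (87) = 1.

gcd(428, 123) = 1; s = -25, t = 87 (check: 428·(-25) + 123·87 = 1).


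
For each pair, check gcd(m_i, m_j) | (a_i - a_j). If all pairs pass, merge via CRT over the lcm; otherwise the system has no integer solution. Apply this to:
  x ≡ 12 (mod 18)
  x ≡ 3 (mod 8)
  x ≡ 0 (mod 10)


Moduli 18, 8, 10 are not pairwise coprime, so CRT works modulo lcm(m_i) when all pairwise compatibility conditions hold.
Pairwise compatibility: gcd(m_i, m_j) must divide a_i - a_j for every pair.
Merge one congruence at a time:
  Start: x ≡ 12 (mod 18).
  Combine with x ≡ 3 (mod 8): gcd(18, 8) = 2, and 3 - 12 = -9 is NOT divisible by 2.
    ⇒ system is inconsistent (no integer solution).

No solution (the system is inconsistent).


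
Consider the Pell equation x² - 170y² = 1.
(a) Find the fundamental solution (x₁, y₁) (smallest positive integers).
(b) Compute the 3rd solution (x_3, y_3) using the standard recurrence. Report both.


Step 1: Find the fundamental solution (x₁, y₁) of x² - 170y² = 1.
  Expand √170 as a continued fraction. a₀ = ⌊√170⌋ = 13; iterate m_{k+1} = d_k·a_k − m_k, d_{k+1} = (170 − m_{k+1}²)/d_k, a_{k+1} = ⌊(a₀ + m_{k+1})/d_{k+1}⌋ (starting m₀ = 0, d₀ = 1), with convergents p_k = a_k·p_{k-1} + p_{k-2}, q_k = a_k·q_{k-1} + q_{k-2} (p₋₁ = 1, q₋₁ = 0):
  k = 0: a₀ = 13; p₀/q₀ = 13/1; p₀² − 170·q₀² = 169 − 170 = -1.
  k = 1: m = 13, d = 1, a = ⌊(13 + 13)/1⌋ = 26; p/q = (26·13 + 1)/(26·1 + 0) = 339/26; p² − 170·q² = 114921 − 114920 = 1.
  The first convergent with p² − 170·q² = 1 gives the fundamental solution (x₁, y₁) = (339, 26).
Step 2: Apply the recurrence (x_{n+1}, y_{n+1}) = (x₁x_n + 170y₁y_n, x₁y_n + y₁x_n) repeatedly.
  From (x_1, y_1) = (339, 26): x_2 = 339·339 + 170·26·26 = 229841; y_2 = 339·26 + 26·339 = 17628.
  From (x_2, y_2) = (229841, 17628): x_3 = 339·229841 + 170·26·17628 = 155831859; y_3 = 339·17628 + 26·229841 = 11951758.
Step 3: Verify x_3² - 170·y_3² = 24283568279395881 - 24283568279395880 = 1 (should be 1). ✓

(x_1, y_1) = (339, 26); (x_3, y_3) = (155831859, 11951758).


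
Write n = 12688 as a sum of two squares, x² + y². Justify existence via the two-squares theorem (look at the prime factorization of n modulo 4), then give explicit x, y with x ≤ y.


Step 1: Factor n = 12688 = 2^4 · 13 · 61.
Step 2: Check the mod-4 condition on each prime factor: 2 = 2 (special); 13 ≡ 1 (mod 4), exponent 1; 61 ≡ 1 (mod 4), exponent 1.
All primes ≡ 3 (mod 4) appear to even exponent (or don't appear), so by the two-squares theorem n IS expressible as a sum of two squares.
Step 3: Build a representation. Group n = k² · m with k = 4 and m = 13 · 61 = 793 (a product of primes ≡ 1 (mod 4)); a representation of m scales to one of n via (k·x)² + (k·y)² = k²(x² + y²). Each prime p ≡ 1 (mod 4) is itself a sum of two squares; find a² by testing p − a² for a perfect square:
  13: 13 − 1² = 12, 13 − 2² = 9 = 3² ⇒ 13 = 2² + 3².
  61: 61 − 1² = 60, 61 − 2² = 57, 61 − 3² = 52, 61 − 4² = 45, 61 − 5² = 36 = 6² ⇒ 61 = 5² + 6².
  Combine using the Brahmagupta–Fibonacci identity (a² + b²)(c² + d²) = (ac − bd)² + (ad + bc)² = (ac + bd)² + (ad − bc)²:
  13 · 61 = 793: from (2² + 3²)(5² + 6²), take (2·5 − 3·6, 2·6 + 3·5) = (10 − 18, 12 + 15) = (-8, 27); dropping signs (only squares matter) gives (8, 27); check 8² + 27² = 64 + 729 = 793 ✓.
  Scale by k = 4: (4·8, 4·27) = (32, 108).
Step 4: Order so x ≤ y and verify: 32² + 108² = 1024 + 11664 = 12688 = n. ✓

n = 12688 = 32² + 108² (one valid representation with x ≤ y).


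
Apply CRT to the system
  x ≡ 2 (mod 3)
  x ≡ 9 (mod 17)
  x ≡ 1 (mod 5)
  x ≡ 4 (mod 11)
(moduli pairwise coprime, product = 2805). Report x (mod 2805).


Product of moduli M = 3 · 17 · 5 · 11 = 2805.
Merge one congruence at a time:
  Start: x ≡ 2 (mod 3).
  Combine with x ≡ 9 (mod 17); new modulus lcm = 51.
    Write x = 2 + 3·t and substitute into x ≡ 9 (mod 17): 3·t ≡ 9 − 2 = 7 (mod 17).
    The inverse of 3 mod 17 is 6 (since 3·6 = 18 = 1·17 + 1), so t ≡ 6·7 = 42 ≡ 8 (mod 17).
    Then x = 2 + 3·8 = 26, valid modulo lcm(3, 17) = 51: x ≡ 26 (mod 51).
  Combine with x ≡ 1 (mod 5); new modulus lcm = 255.
    Write x = 26 + 51·t and substitute into x ≡ 1 (mod 5): 51·t ≡ 1 − 26 = -25 (mod 5).
    Reduce coefficients mod 5: 1·t ≡ 0 (mod 5).
    So t ≡ 0 (mod 5).
    Then x = 26 + 51·0 = 26, valid modulo lcm(51, 5) = 255: x ≡ 26 (mod 255).
  Combine with x ≡ 4 (mod 11); new modulus lcm = 2805.
    Write x = 26 + 255·t and substitute into x ≡ 4 (mod 11): 255·t ≡ 4 − 26 = -22 (mod 11).
    Reduce coefficients mod 11: 2·t ≡ 0 (mod 11).
    The inverse of 2 mod 11 is 6 (since 2·6 = 12 = 1·11 + 1), so t ≡ 6·0 = 0 ≡ 0 (mod 11).
    Then x = 26 + 255·0 = 26, valid modulo lcm(255, 11) = 2805: x ≡ 26 (mod 2805).
Verify against each original: 26 mod 3 = 2, 26 mod 17 = 9, 26 mod 5 = 1, 26 mod 11 = 4.

x ≡ 26 (mod 2805).


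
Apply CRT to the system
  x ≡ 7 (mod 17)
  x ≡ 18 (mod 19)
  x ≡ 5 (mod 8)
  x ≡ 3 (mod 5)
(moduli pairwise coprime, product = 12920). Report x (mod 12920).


Product of moduli M = 17 · 19 · 8 · 5 = 12920.
Merge one congruence at a time:
  Start: x ≡ 7 (mod 17).
  Combine with x ≡ 18 (mod 19); new modulus lcm = 323.
    Write x = 7 + 17·t and substitute into x ≡ 18 (mod 19): 17·t ≡ 18 − 7 = 11 (mod 19).
    The inverse of 17 mod 19 is 9 (since 17·9 = 153 = 8·19 + 1), so t ≡ 9·11 = 99 ≡ 4 (mod 19).
    Then x = 7 + 17·4 = 75, valid modulo lcm(17, 19) = 323: x ≡ 75 (mod 323).
  Combine with x ≡ 5 (mod 8); new modulus lcm = 2584.
    Write x = 75 + 323·t and substitute into x ≡ 5 (mod 8): 323·t ≡ 5 − 75 = -70 (mod 8).
    Reduce coefficients mod 8: 3·t ≡ 2 (mod 8).
    The inverse of 3 mod 8 is 3 (since 3·3 = 9 = 1·8 + 1), so t ≡ 3·2 = 6 ≡ 6 (mod 8).
    Then x = 75 + 323·6 = 2013, valid modulo lcm(323, 8) = 2584: x ≡ 2013 (mod 2584).
  Combine with x ≡ 3 (mod 5); new modulus lcm = 12920.
    Write x = 2013 + 2584·t and substitute into x ≡ 3 (mod 5): 2584·t ≡ 3 − 2013 = -2010 (mod 5).
    Reduce coefficients mod 5: 4·t ≡ 0 (mod 5).
    The inverse of 4 mod 5 is 4 (since 4·4 = 16 = 3·5 + 1), so t ≡ 4·0 = 0 ≡ 0 (mod 5).
    Then x = 2013 + 2584·0 = 2013, valid modulo lcm(2584, 5) = 12920: x ≡ 2013 (mod 12920).
Verify against each original: 2013 mod 17 = 7, 2013 mod 19 = 18, 2013 mod 8 = 5, 2013 mod 5 = 3.

x ≡ 2013 (mod 12920).


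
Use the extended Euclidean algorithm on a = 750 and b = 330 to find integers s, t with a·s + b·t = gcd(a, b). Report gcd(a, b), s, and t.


Euclidean algorithm on (750, 330) — divide until remainder is 0:
  750 = 2 · 330 + 90
  330 = 3 · 90 + 60
  90 = 1 · 60 + 30
  60 = 2 · 30 + 0
gcd(750, 330) = 30.
Track Bezout coefficients alongside the remainders: start with r₀ = 750 = a·1 + b·0 (s = 1, t = 0) and r₁ = 330 = a·0 + b·1 (s = 0, t = 1); each new remainder r_{k+1} = r_{k-1} − q_k·r_k inherits s_{k+1} = s_{k-1} − q_k·s_k, t_{k+1} = t_{k-1} − q_k·t_k, so r_k = a·s_k + b·t_k at every step:
  q = 2: r = 90, s = 1 − 2·0 = 1, t = 0 − 2·1 = -2  (check: 750·1 + 330·(-2) = 90)
  q = 3: r = 60, s = 0 − 3·1 = -3, t = 1 − 3·(-2) = 7  (check: 750·(-3) + 330·7 = 60)
  q = 1: r = 30, s = 1 − 1·(-3) = 4, t = -2 − 1·7 = -9  (check: 750·4 + 330·(-9) = 30)
The row with r = 30 (the gcd) gives the Bezout coefficients s = 4, t = -9.
Result: 750 · (4) + 330 · (-9) = 30.

gcd(750, 330) = 30; s = 4, t = -9 (check: 750·4 + 330·(-9) = 30).


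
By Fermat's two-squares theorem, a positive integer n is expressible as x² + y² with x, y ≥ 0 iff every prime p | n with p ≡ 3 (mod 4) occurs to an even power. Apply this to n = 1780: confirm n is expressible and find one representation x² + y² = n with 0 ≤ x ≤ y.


Step 1: Factor n = 1780 = 2^2 · 5 · 89.
Step 2: Check the mod-4 condition on each prime factor: 2 = 2 (special); 5 ≡ 1 (mod 4), exponent 1; 89 ≡ 1 (mod 4), exponent 1.
All primes ≡ 3 (mod 4) appear to even exponent (or don't appear), so by the two-squares theorem n IS expressible as a sum of two squares.
Step 3: Build a representation. Group n = k² · m with k = 2 and m = 5 · 89 = 445 (a product of primes ≡ 1 (mod 4)); a representation of m scales to one of n via (k·x)² + (k·y)² = k²(x² + y²). Each prime p ≡ 1 (mod 4) is itself a sum of two squares; find a² by testing p − a² for a perfect square:
  5: 5 − 1² = 4 = 2² ⇒ 5 = 1² + 2².
  89: 89 − 1² = 88, 89 − 2² = 85, 89 − 3² = 80, 89 − 4² = 73, 89 − 5² = 64 = 8² ⇒ 89 = 5² + 8².
  Combine using the Brahmagupta–Fibonacci identity (a² + b²)(c² + d²) = (ac − bd)² + (ad + bc)² = (ac + bd)² + (ad − bc)²:
  5 · 89 = 445: from (1² + 2²)(5² + 8²), take (1·5 − 2·8, 1·8 + 2·5) = (5 − 16, 8 + 10) = (-11, 18); dropping signs (only squares matter) gives (11, 18); check 11² + 18² = 121 + 324 = 445 ✓.
  Scale by k = 2: (2·11, 2·18) = (22, 36).
Step 4: Order so x ≤ y and verify: 22² + 36² = 484 + 1296 = 1780 = n. ✓

n = 1780 = 22² + 36² (one valid representation with x ≤ y).


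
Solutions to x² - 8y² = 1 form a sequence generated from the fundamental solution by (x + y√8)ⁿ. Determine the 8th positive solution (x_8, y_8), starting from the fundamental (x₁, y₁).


Step 1: Find the fundamental solution (x₁, y₁) of x² - 8y² = 1.
  Expand √8 as a continued fraction. a₀ = ⌊√8⌋ = 2; iterate m_{k+1} = d_k·a_k − m_k, d_{k+1} = (8 − m_{k+1}²)/d_k, a_{k+1} = ⌊(a₀ + m_{k+1})/d_{k+1}⌋ (starting m₀ = 0, d₀ = 1), with convergents p_k = a_k·p_{k-1} + p_{k-2}, q_k = a_k·q_{k-1} + q_{k-2} (p₋₁ = 1, q₋₁ = 0):
  k = 0: a₀ = 2; p₀/q₀ = 2/1; p₀² − 8·q₀² = 4 − 8 = -4.
  k = 1: m = 2, d = 4, a = ⌊(2 + 2)/4⌋ = 1; p/q = (1·2 + 1)/(1·1 + 0) = 3/1; p² − 8·q² = 9 − 8 = 1.
  The first convergent with p² − 8·q² = 1 gives the fundamental solution (x₁, y₁) = (3, 1).
Step 2: Apply the recurrence (x_{n+1}, y_{n+1}) = (x₁x_n + 8y₁y_n, x₁y_n + y₁x_n) repeatedly.
  From (x_1, y_1) = (3, 1): x_2 = 3·3 + 8·1·1 = 17; y_2 = 3·1 + 1·3 = 6.
  From (x_2, y_2) = (17, 6): x_3 = 3·17 + 8·1·6 = 99; y_3 = 3·6 + 1·17 = 35.
  From (x_3, y_3) = (99, 35): x_4 = 3·99 + 8·1·35 = 577; y_4 = 3·35 + 1·99 = 204.
  From (x_4, y_4) = (577, 204): x_5 = 3·577 + 8·1·204 = 3363; y_5 = 3·204 + 1·577 = 1189.
  From (x_5, y_5) = (3363, 1189): x_6 = 3·3363 + 8·1·1189 = 19601; y_6 = 3·1189 + 1·3363 = 6930.
  From (x_6, y_6) = (19601, 6930): x_7 = 3·19601 + 8·1·6930 = 114243; y_7 = 3·6930 + 1·19601 = 40391.
  From (x_7, y_7) = (114243, 40391): x_8 = 3·114243 + 8·1·40391 = 665857; y_8 = 3·40391 + 1·114243 = 235416.
Step 3: Verify x_8² - 8·y_8² = 443365544449 - 443365544448 = 1 (should be 1). ✓

(x_1, y_1) = (3, 1); (x_8, y_8) = (665857, 235416).


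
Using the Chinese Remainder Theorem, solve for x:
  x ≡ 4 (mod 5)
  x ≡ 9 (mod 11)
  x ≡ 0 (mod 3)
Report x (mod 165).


Moduli 5, 11, 3 are pairwise coprime; by CRT there is a unique solution modulo M = 5 · 11 · 3 = 165.
Solve pairwise, accumulating the modulus:
  Start with x ≡ 4 (mod 5).
  Combine with x ≡ 9 (mod 11): since gcd(5, 11) = 1, we get a unique residue mod 55.
    Write x = 4 + 5·t and substitute into x ≡ 9 (mod 11): 5·t ≡ 9 − 4 = 5 (mod 11).
    The inverse of 5 mod 11 is 9 (since 5·9 = 45 = 4·11 + 1), so t ≡ 9·5 = 45 ≡ 1 (mod 11).
    Then x = 4 + 5·1 = 9, valid modulo lcm(5, 11) = 55: x ≡ 9 (mod 55).
  Combine with x ≡ 0 (mod 3): since gcd(55, 3) = 1, we get a unique residue mod 165.
    Write x = 9 + 55·t and substitute into x ≡ 0 (mod 3): 55·t ≡ 0 − 9 = -9 (mod 3).
    Reduce coefficients mod 3: 1·t ≡ 0 (mod 3).
    So t ≡ 0 (mod 3).
    Then x = 9 + 55·0 = 9, valid modulo lcm(55, 3) = 165: x ≡ 9 (mod 165).
Verify: 9 mod 5 = 4 ✓, 9 mod 11 = 9 ✓, 9 mod 3 = 0 ✓.

x ≡ 9 (mod 165).


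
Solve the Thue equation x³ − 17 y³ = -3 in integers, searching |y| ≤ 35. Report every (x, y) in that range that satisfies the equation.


The equation is x³ - 17y³ = -3. For fixed y, x³ = 17·y³ − 3, so a solution requires the RHS to be a perfect cube.
Strategy: iterate y from -35 to 35, compute RHS = 17·y³ − 3, and check whether it is a (positive or negative) perfect cube.
Check small values of y:
  y = 0: RHS = -3 is not a perfect cube.
  y = 1: RHS = 14 is not a perfect cube.
  y = -1: RHS = -20 is not a perfect cube.
  y = 2: RHS = 133 is not a perfect cube.
  y = -2: RHS = -139 is not a perfect cube.
  y = 3: RHS = 456 is not a perfect cube.
  y = -3: RHS = -462 is not a perfect cube.
Continuing the search up to |y| = 35 finds no solutions either.
No (x, y) in the scanned range satisfies the equation.

No integer solutions with |y| ≤ 35.


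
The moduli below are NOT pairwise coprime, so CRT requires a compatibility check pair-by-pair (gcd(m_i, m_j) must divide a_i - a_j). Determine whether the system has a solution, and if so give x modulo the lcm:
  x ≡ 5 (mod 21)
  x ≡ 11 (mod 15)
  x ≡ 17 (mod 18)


Moduli 21, 15, 18 are not pairwise coprime, so CRT works modulo lcm(m_i) when all pairwise compatibility conditions hold.
Pairwise compatibility: gcd(m_i, m_j) must divide a_i - a_j for every pair.
Merge one congruence at a time:
  Start: x ≡ 5 (mod 21).
  Combine with x ≡ 11 (mod 15): gcd(21, 15) = 3; 11 - 5 = 6, which IS divisible by 3, so compatible.
    Write x = 5 + 21·t and substitute into x ≡ 11 (mod 15): 21·t ≡ 11 − 5 = 6 (mod 15).
    Divide the congruence (and modulus) by g = 3: 7·t ≡ 2 (mod 5).
    Reduce coefficients mod 5: 2·t ≡ 2 (mod 5).
    The inverse of 2 mod 5 is 3 (since 2·3 = 6 = 1·5 + 1), so t ≡ 3·2 = 6 ≡ 1 (mod 5).
    Then x = 5 + 21·1 = 26, valid modulo lcm(21, 15) = 105: x ≡ 26 (mod 105).
  Combine with x ≡ 17 (mod 18): gcd(105, 18) = 3; 17 - 26 = -9, which IS divisible by 3, so compatible.
    Write x = 26 + 105·t and substitute into x ≡ 17 (mod 18): 105·t ≡ 17 − 26 = -9 (mod 18).
    Divide the congruence (and modulus) by g = 3: 35·t ≡ -3 (mod 6).
    Reduce coefficients mod 6: 5·t ≡ 3 (mod 6).
    The inverse of 5 mod 6 is 5 (since 5·5 = 25 = 4·6 + 1), so t ≡ 5·3 = 15 ≡ 3 (mod 6).
    Then x = 26 + 105·3 = 341, valid modulo lcm(105, 18) = 630: x ≡ 341 (mod 630).
Verify: 341 mod 21 = 5, 341 mod 15 = 11, 341 mod 18 = 17.

x ≡ 341 (mod 630).


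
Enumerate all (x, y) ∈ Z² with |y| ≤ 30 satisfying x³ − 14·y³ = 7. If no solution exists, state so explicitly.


The equation is x³ - 14y³ = 7. For fixed y, x³ = 14·y³ + 7, so a solution requires the RHS to be a perfect cube.
Strategy: iterate y from -30 to 30, compute RHS = 14·y³ + 7, and check whether it is a (positive or negative) perfect cube.
Check small values of y:
  y = 0: RHS = 7 is not a perfect cube.
  y = 1: RHS = 21 is not a perfect cube.
  y = -1: RHS = -7 is not a perfect cube.
  y = 2: RHS = 119 is not a perfect cube.
  y = -2: RHS = -105 is not a perfect cube.
  y = 3: RHS = 385 is not a perfect cube.
  y = -3: RHS = -371 is not a perfect cube.
Continuing the search up to |y| = 30 finds no solutions either.
No (x, y) in the scanned range satisfies the equation.

No integer solutions with |y| ≤ 30.


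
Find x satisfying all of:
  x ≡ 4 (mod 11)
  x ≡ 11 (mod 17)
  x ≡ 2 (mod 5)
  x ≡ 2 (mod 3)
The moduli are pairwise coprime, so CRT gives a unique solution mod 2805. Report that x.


Product of moduli M = 11 · 17 · 5 · 3 = 2805.
Merge one congruence at a time:
  Start: x ≡ 4 (mod 11).
  Combine with x ≡ 11 (mod 17); new modulus lcm = 187.
    Write x = 4 + 11·t and substitute into x ≡ 11 (mod 17): 11·t ≡ 11 − 4 = 7 (mod 17).
    The inverse of 11 mod 17 is 14 (since 11·14 = 154 = 9·17 + 1), so t ≡ 14·7 = 98 ≡ 13 (mod 17).
    Then x = 4 + 11·13 = 147, valid modulo lcm(11, 17) = 187: x ≡ 147 (mod 187).
  Combine with x ≡ 2 (mod 5); new modulus lcm = 935.
    Write x = 147 + 187·t and substitute into x ≡ 2 (mod 5): 187·t ≡ 2 − 147 = -145 (mod 5).
    Reduce coefficients mod 5: 2·t ≡ 0 (mod 5).
    The inverse of 2 mod 5 is 3 (since 2·3 = 6 = 1·5 + 1), so t ≡ 3·0 = 0 ≡ 0 (mod 5).
    Then x = 147 + 187·0 = 147, valid modulo lcm(187, 5) = 935: x ≡ 147 (mod 935).
  Combine with x ≡ 2 (mod 3); new modulus lcm = 2805.
    Write x = 147 + 935·t and substitute into x ≡ 2 (mod 3): 935·t ≡ 2 − 147 = -145 (mod 3).
    Reduce coefficients mod 3: 2·t ≡ 2 (mod 3).
    The inverse of 2 mod 3 is 2 (since 2·2 = 4 = 1·3 + 1), so t ≡ 2·2 = 4 ≡ 1 (mod 3).
    Then x = 147 + 935·1 = 1082, valid modulo lcm(935, 3) = 2805: x ≡ 1082 (mod 2805).
Verify against each original: 1082 mod 11 = 4, 1082 mod 17 = 11, 1082 mod 5 = 2, 1082 mod 3 = 2.

x ≡ 1082 (mod 2805).


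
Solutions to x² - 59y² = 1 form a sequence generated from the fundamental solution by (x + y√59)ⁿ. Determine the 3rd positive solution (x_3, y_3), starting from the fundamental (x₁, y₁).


Step 1: Find the fundamental solution (x₁, y₁) of x² - 59y² = 1.
  Expand √59 as a continued fraction. a₀ = ⌊√59⌋ = 7; iterate m_{k+1} = d_k·a_k − m_k, d_{k+1} = (59 − m_{k+1}²)/d_k, a_{k+1} = ⌊(a₀ + m_{k+1})/d_{k+1}⌋ (starting m₀ = 0, d₀ = 1), with convergents p_k = a_k·p_{k-1} + p_{k-2}, q_k = a_k·q_{k-1} + q_{k-2} (p₋₁ = 1, q₋₁ = 0):
  k = 0: a₀ = 7; p₀/q₀ = 7/1; p₀² − 59·q₀² = 49 − 59 = -10.
  k = 1: m = 7, d = 10, a = ⌊(7 + 7)/10⌋ = 1; p/q = (1·7 + 1)/(1·1 + 0) = 8/1; p² − 59·q² = 64 − 59 = 5.
  k = 2: m = 3, d = 5, a = ⌊(7 + 3)/5⌋ = 2; p/q = (2·8 + 7)/(2·1 + 1) = 23/3; p² − 59·q² = 529 − 531 = -2.
  k = 3: m = 7, d = 2, a = ⌊(7 + 7)/2⌋ = 7; p/q = (7·23 + 8)/(7·3 + 1) = 169/22; p² − 59·q² = 28561 − 28556 = 5.
  k = 4: m = 7, d = 5, a = ⌊(7 + 7)/5⌋ = 2; p/q = (2·169 + 23)/(2·22 + 3) = 361/47; p² − 59·q² = 130321 − 130331 = -10.
  k = 5: m = 3, d = 10, a = ⌊(7 + 3)/10⌋ = 1; p/q = (1·361 + 169)/(1·47 + 22) = 530/69; p² − 59·q² = 280900 − 280899 = 1.
  The first convergent with p² − 59·q² = 1 gives the fundamental solution (x₁, y₁) = (530, 69).
Step 2: Apply the recurrence (x_{n+1}, y_{n+1}) = (x₁x_n + 59y₁y_n, x₁y_n + y₁x_n) repeatedly.
  From (x_1, y_1) = (530, 69): x_2 = 530·530 + 59·69·69 = 561799; y_2 = 530·69 + 69·530 = 73140.
  From (x_2, y_2) = (561799, 73140): x_3 = 530·561799 + 59·69·73140 = 595506410; y_3 = 530·73140 + 69·561799 = 77528331.
Step 3: Verify x_3² - 59·y_3² = 354627884351088100 - 354627884351088099 = 1 (should be 1). ✓

(x_1, y_1) = (530, 69); (x_3, y_3) = (595506410, 77528331).


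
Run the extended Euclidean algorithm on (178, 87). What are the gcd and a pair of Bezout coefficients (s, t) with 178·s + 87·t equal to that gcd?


Euclidean algorithm on (178, 87) — divide until remainder is 0:
  178 = 2 · 87 + 4
  87 = 21 · 4 + 3
  4 = 1 · 3 + 1
  3 = 3 · 1 + 0
gcd(178, 87) = 1.
Track Bezout coefficients alongside the remainders: start with r₀ = 178 = a·1 + b·0 (s = 1, t = 0) and r₁ = 87 = a·0 + b·1 (s = 0, t = 1); each new remainder r_{k+1} = r_{k-1} − q_k·r_k inherits s_{k+1} = s_{k-1} − q_k·s_k, t_{k+1} = t_{k-1} − q_k·t_k, so r_k = a·s_k + b·t_k at every step:
  q = 2: r = 4, s = 1 − 2·0 = 1, t = 0 − 2·1 = -2  (check: 178·1 + 87·(-2) = 4)
  q = 21: r = 3, s = 0 − 21·1 = -21, t = 1 − 21·(-2) = 43  (check: 178·(-21) + 87·43 = 3)
  q = 1: r = 1, s = 1 − 1·(-21) = 22, t = -2 − 1·43 = -45  (check: 178·22 + 87·(-45) = 1)
The row with r = 1 (the gcd) gives the Bezout coefficients s = 22, t = -45.
Result: 178 · (22) + 87 · (-45) = 1.

gcd(178, 87) = 1; s = 22, t = -45 (check: 178·22 + 87·(-45) = 1).


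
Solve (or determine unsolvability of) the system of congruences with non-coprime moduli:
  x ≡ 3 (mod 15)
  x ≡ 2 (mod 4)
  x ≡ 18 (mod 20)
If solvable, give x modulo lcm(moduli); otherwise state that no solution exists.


Moduli 15, 4, 20 are not pairwise coprime, so CRT works modulo lcm(m_i) when all pairwise compatibility conditions hold.
Pairwise compatibility: gcd(m_i, m_j) must divide a_i - a_j for every pair.
Merge one congruence at a time:
  Start: x ≡ 3 (mod 15).
  Combine with x ≡ 2 (mod 4): gcd(15, 4) = 1; 2 - 3 = -1, which IS divisible by 1, so compatible.
    Write x = 3 + 15·t and substitute into x ≡ 2 (mod 4): 15·t ≡ 2 − 3 = -1 (mod 4).
    Reduce coefficients mod 4: 3·t ≡ 3 (mod 4).
    The inverse of 3 mod 4 is 3 (since 3·3 = 9 = 2·4 + 1), so t ≡ 3·3 = 9 ≡ 1 (mod 4).
    Then x = 3 + 15·1 = 18, valid modulo lcm(15, 4) = 60: x ≡ 18 (mod 60).
  Combine with x ≡ 18 (mod 20): gcd(60, 20) = 20; 18 - 18 = 0, which IS divisible by 20, so compatible.
    Write x = 18 + 60·t and substitute into x ≡ 18 (mod 20): 60·t ≡ 18 − 18 = 0 (mod 20).
    Divide the congruence (and modulus) by g = 20: 3·t ≡ 0 (mod 1).
    Modulo 1 every t works; take t = 0.
    Then x = 18 + 60·0 = 18, valid modulo lcm(60, 20) = 60: x ≡ 18 (mod 60).
Verify: 18 mod 15 = 3, 18 mod 4 = 2, 18 mod 20 = 18.

x ≡ 18 (mod 60).
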